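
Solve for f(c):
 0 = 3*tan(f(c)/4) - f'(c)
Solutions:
 f(c) = -4*asin(C1*exp(3*c/4)) + 4*pi
 f(c) = 4*asin(C1*exp(3*c/4))


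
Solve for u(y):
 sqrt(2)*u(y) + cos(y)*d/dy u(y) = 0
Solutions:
 u(y) = C1*(sin(y) - 1)^(sqrt(2)/2)/(sin(y) + 1)^(sqrt(2)/2)


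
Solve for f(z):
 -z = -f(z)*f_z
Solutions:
 f(z) = -sqrt(C1 + z^2)
 f(z) = sqrt(C1 + z^2)


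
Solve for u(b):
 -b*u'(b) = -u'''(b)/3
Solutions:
 u(b) = C1 + Integral(C2*airyai(3^(1/3)*b) + C3*airybi(3^(1/3)*b), b)


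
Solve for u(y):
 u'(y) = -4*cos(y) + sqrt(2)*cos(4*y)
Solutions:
 u(y) = C1 - 4*sin(y) + sqrt(2)*sin(4*y)/4


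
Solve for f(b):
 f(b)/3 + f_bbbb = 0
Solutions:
 f(b) = (C1*sin(sqrt(2)*3^(3/4)*b/6) + C2*cos(sqrt(2)*3^(3/4)*b/6))*exp(-sqrt(2)*3^(3/4)*b/6) + (C3*sin(sqrt(2)*3^(3/4)*b/6) + C4*cos(sqrt(2)*3^(3/4)*b/6))*exp(sqrt(2)*3^(3/4)*b/6)


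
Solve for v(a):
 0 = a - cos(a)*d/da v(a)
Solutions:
 v(a) = C1 + Integral(a/cos(a), a)


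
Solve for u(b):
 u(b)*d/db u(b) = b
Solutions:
 u(b) = -sqrt(C1 + b^2)
 u(b) = sqrt(C1 + b^2)


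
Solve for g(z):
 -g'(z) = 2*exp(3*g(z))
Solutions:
 g(z) = log((-3^(2/3) - 3*3^(1/6)*I)*(1/(C1 + 2*z))^(1/3)/6)
 g(z) = log((-3^(2/3) + 3*3^(1/6)*I)*(1/(C1 + 2*z))^(1/3)/6)
 g(z) = log(1/(C1 + 6*z))/3


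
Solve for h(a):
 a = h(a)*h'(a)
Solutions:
 h(a) = -sqrt(C1 + a^2)
 h(a) = sqrt(C1 + a^2)


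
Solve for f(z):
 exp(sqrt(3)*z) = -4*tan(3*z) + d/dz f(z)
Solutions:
 f(z) = C1 + sqrt(3)*exp(sqrt(3)*z)/3 - 4*log(cos(3*z))/3


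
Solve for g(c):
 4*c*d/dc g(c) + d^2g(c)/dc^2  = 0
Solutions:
 g(c) = C1 + C2*erf(sqrt(2)*c)


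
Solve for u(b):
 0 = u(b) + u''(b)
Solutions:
 u(b) = C1*sin(b) + C2*cos(b)


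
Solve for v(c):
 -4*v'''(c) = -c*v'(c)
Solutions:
 v(c) = C1 + Integral(C2*airyai(2^(1/3)*c/2) + C3*airybi(2^(1/3)*c/2), c)


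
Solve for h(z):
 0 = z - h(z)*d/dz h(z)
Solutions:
 h(z) = -sqrt(C1 + z^2)
 h(z) = sqrt(C1 + z^2)


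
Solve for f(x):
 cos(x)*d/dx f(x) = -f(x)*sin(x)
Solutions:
 f(x) = C1*cos(x)


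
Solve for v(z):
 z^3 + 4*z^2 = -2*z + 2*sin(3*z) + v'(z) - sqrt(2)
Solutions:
 v(z) = C1 + z^4/4 + 4*z^3/3 + z^2 + sqrt(2)*z + 2*cos(3*z)/3


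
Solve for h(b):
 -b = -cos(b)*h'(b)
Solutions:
 h(b) = C1 + Integral(b/cos(b), b)


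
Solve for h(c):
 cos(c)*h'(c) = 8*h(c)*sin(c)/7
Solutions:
 h(c) = C1/cos(c)^(8/7)


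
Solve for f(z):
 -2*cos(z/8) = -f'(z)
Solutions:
 f(z) = C1 + 16*sin(z/8)


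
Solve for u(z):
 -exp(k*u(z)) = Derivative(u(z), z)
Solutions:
 u(z) = Piecewise((log(1/(C1*k + k*z))/k, Ne(k, 0)), (nan, True))
 u(z) = Piecewise((C1 - z, Eq(k, 0)), (nan, True))


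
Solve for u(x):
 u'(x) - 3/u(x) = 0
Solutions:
 u(x) = -sqrt(C1 + 6*x)
 u(x) = sqrt(C1 + 6*x)


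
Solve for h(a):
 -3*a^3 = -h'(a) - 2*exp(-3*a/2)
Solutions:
 h(a) = C1 + 3*a^4/4 + 4*exp(-3*a/2)/3


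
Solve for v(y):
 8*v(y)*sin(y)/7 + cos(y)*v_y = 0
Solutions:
 v(y) = C1*cos(y)^(8/7)


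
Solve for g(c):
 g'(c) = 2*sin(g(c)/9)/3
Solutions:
 -2*c/3 + 9*log(cos(g(c)/9) - 1)/2 - 9*log(cos(g(c)/9) + 1)/2 = C1


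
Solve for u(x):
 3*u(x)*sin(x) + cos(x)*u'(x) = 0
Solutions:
 u(x) = C1*cos(x)^3


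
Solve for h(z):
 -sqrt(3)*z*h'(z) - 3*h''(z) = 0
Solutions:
 h(z) = C1 + C2*erf(sqrt(2)*3^(3/4)*z/6)


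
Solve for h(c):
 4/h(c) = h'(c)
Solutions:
 h(c) = -sqrt(C1 + 8*c)
 h(c) = sqrt(C1 + 8*c)


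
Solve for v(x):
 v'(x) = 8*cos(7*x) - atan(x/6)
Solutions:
 v(x) = C1 - x*atan(x/6) + 3*log(x^2 + 36) + 8*sin(7*x)/7


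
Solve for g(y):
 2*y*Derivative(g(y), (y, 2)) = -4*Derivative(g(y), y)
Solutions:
 g(y) = C1 + C2/y


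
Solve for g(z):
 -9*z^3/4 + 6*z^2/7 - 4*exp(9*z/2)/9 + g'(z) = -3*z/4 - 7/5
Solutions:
 g(z) = C1 + 9*z^4/16 - 2*z^3/7 - 3*z^2/8 - 7*z/5 + 8*exp(9*z/2)/81


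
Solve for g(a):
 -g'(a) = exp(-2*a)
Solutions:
 g(a) = C1 + exp(-2*a)/2


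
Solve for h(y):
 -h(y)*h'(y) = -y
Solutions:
 h(y) = -sqrt(C1 + y^2)
 h(y) = sqrt(C1 + y^2)


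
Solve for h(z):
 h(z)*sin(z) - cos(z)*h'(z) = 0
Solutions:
 h(z) = C1/cos(z)


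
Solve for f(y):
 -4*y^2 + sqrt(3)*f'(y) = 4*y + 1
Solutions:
 f(y) = C1 + 4*sqrt(3)*y^3/9 + 2*sqrt(3)*y^2/3 + sqrt(3)*y/3


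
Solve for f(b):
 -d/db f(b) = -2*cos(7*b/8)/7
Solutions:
 f(b) = C1 + 16*sin(7*b/8)/49


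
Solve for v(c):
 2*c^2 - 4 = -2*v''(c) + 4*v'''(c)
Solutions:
 v(c) = C1 + C2*c + C3*exp(c/2) - c^4/12 - 2*c^3/3 - 3*c^2


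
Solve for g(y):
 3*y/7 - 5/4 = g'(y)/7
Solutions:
 g(y) = C1 + 3*y^2/2 - 35*y/4


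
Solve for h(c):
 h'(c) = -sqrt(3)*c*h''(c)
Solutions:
 h(c) = C1 + C2*c^(1 - sqrt(3)/3)


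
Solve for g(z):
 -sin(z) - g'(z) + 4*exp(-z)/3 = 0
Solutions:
 g(z) = C1 + cos(z) - 4*exp(-z)/3


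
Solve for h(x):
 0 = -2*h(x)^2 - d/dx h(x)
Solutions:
 h(x) = 1/(C1 + 2*x)


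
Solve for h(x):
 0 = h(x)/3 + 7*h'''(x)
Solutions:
 h(x) = C3*exp(-21^(2/3)*x/21) + (C1*sin(3^(1/6)*7^(2/3)*x/14) + C2*cos(3^(1/6)*7^(2/3)*x/14))*exp(21^(2/3)*x/42)


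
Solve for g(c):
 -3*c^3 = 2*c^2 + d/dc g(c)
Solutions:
 g(c) = C1 - 3*c^4/4 - 2*c^3/3


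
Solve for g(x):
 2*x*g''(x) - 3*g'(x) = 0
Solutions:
 g(x) = C1 + C2*x^(5/2)


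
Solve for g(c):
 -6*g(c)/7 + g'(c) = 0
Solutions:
 g(c) = C1*exp(6*c/7)


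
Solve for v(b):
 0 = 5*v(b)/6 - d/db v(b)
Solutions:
 v(b) = C1*exp(5*b/6)


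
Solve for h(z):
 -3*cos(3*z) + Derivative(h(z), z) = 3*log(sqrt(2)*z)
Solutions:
 h(z) = C1 + 3*z*log(z) - 3*z + 3*z*log(2)/2 + sin(3*z)


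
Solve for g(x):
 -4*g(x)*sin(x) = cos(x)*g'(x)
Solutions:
 g(x) = C1*cos(x)^4


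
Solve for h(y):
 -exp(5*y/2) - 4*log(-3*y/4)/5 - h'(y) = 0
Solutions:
 h(y) = C1 - 4*y*log(-y)/5 + 4*y*(-log(3) + 1 + 2*log(2))/5 - 2*exp(5*y/2)/5


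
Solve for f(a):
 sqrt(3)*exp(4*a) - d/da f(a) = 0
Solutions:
 f(a) = C1 + sqrt(3)*exp(4*a)/4


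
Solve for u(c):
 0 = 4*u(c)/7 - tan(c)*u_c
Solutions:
 u(c) = C1*sin(c)^(4/7)


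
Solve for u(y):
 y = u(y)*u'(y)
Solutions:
 u(y) = -sqrt(C1 + y^2)
 u(y) = sqrt(C1 + y^2)


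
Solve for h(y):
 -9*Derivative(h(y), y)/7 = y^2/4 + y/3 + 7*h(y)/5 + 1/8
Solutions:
 h(y) = C1*exp(-49*y/45) - 5*y^2/28 + 185*y/2058 - 23105/134456


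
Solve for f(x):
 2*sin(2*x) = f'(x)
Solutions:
 f(x) = C1 - cos(2*x)


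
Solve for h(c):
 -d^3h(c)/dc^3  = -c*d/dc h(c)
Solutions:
 h(c) = C1 + Integral(C2*airyai(c) + C3*airybi(c), c)


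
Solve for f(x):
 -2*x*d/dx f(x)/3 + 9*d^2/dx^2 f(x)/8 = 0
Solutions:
 f(x) = C1 + C2*erfi(2*sqrt(6)*x/9)


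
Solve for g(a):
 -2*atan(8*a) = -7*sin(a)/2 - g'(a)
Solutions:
 g(a) = C1 + 2*a*atan(8*a) - log(64*a^2 + 1)/8 + 7*cos(a)/2


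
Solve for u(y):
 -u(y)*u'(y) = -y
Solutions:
 u(y) = -sqrt(C1 + y^2)
 u(y) = sqrt(C1 + y^2)


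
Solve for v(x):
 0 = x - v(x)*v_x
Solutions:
 v(x) = -sqrt(C1 + x^2)
 v(x) = sqrt(C1 + x^2)


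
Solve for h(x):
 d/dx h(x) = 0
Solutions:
 h(x) = C1


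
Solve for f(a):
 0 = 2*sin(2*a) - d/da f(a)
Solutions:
 f(a) = C1 - cos(2*a)


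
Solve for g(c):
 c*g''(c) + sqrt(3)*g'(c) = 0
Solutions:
 g(c) = C1 + C2*c^(1 - sqrt(3))


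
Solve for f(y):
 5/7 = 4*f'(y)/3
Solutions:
 f(y) = C1 + 15*y/28


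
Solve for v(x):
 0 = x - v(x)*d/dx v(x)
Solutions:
 v(x) = -sqrt(C1 + x^2)
 v(x) = sqrt(C1 + x^2)


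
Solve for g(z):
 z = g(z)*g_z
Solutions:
 g(z) = -sqrt(C1 + z^2)
 g(z) = sqrt(C1 + z^2)


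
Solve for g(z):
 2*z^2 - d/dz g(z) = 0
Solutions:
 g(z) = C1 + 2*z^3/3


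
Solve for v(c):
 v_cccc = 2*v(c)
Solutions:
 v(c) = C1*exp(-2^(1/4)*c) + C2*exp(2^(1/4)*c) + C3*sin(2^(1/4)*c) + C4*cos(2^(1/4)*c)


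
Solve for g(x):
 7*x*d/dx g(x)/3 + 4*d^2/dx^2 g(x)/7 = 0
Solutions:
 g(x) = C1 + C2*erf(7*sqrt(6)*x/12)


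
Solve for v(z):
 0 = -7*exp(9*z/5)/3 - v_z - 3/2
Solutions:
 v(z) = C1 - 3*z/2 - 35*exp(9*z/5)/27


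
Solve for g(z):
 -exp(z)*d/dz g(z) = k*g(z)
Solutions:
 g(z) = C1*exp(k*exp(-z))


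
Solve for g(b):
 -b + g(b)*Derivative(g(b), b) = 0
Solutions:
 g(b) = -sqrt(C1 + b^2)
 g(b) = sqrt(C1 + b^2)


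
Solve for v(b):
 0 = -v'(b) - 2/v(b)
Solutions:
 v(b) = -sqrt(C1 - 4*b)
 v(b) = sqrt(C1 - 4*b)


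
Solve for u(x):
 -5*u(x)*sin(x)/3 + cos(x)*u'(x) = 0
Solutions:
 u(x) = C1/cos(x)^(5/3)


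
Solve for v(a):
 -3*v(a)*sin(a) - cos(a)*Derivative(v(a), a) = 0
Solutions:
 v(a) = C1*cos(a)^3


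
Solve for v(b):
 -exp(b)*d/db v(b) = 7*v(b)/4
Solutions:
 v(b) = C1*exp(7*exp(-b)/4)


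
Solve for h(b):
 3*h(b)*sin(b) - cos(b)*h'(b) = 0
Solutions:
 h(b) = C1/cos(b)^3


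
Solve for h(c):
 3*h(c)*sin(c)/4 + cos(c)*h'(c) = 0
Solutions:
 h(c) = C1*cos(c)^(3/4)


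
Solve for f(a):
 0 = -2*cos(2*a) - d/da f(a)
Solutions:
 f(a) = C1 - sin(2*a)


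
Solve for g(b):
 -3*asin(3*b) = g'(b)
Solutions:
 g(b) = C1 - 3*b*asin(3*b) - sqrt(1 - 9*b^2)


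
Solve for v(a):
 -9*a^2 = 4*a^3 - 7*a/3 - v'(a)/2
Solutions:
 v(a) = C1 + 2*a^4 + 6*a^3 - 7*a^2/3


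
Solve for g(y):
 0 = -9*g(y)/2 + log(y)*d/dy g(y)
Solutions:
 g(y) = C1*exp(9*li(y)/2)


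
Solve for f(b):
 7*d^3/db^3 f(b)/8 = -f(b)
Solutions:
 f(b) = C3*exp(-2*7^(2/3)*b/7) + (C1*sin(sqrt(3)*7^(2/3)*b/7) + C2*cos(sqrt(3)*7^(2/3)*b/7))*exp(7^(2/3)*b/7)


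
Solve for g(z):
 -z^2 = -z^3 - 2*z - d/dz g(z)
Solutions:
 g(z) = C1 - z^4/4 + z^3/3 - z^2


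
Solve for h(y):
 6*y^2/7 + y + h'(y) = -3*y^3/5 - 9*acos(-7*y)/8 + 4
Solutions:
 h(y) = C1 - 3*y^4/20 - 2*y^3/7 - y^2/2 - 9*y*acos(-7*y)/8 + 4*y - 9*sqrt(1 - 49*y^2)/56


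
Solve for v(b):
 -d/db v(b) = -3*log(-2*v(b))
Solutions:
 -Integral(1/(log(-_y) + log(2)), (_y, v(b)))/3 = C1 - b


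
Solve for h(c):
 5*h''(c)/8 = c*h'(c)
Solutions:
 h(c) = C1 + C2*erfi(2*sqrt(5)*c/5)


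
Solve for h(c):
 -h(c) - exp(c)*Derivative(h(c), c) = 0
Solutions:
 h(c) = C1*exp(exp(-c))


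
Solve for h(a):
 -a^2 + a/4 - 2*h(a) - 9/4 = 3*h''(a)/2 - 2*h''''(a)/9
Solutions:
 h(a) = C1*exp(-sqrt(6)*a*sqrt(9 + sqrt(145))/4) + C2*exp(sqrt(6)*a*sqrt(9 + sqrt(145))/4) + C3*sin(sqrt(6)*a*sqrt(-9 + sqrt(145))/4) + C4*cos(sqrt(6)*a*sqrt(-9 + sqrt(145))/4) - a^2/2 + a/8 - 3/8


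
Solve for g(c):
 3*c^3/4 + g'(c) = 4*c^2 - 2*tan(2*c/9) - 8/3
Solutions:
 g(c) = C1 - 3*c^4/16 + 4*c^3/3 - 8*c/3 + 9*log(cos(2*c/9))


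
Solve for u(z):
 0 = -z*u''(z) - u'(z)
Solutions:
 u(z) = C1 + C2*log(z)


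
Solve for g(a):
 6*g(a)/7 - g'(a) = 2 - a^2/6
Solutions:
 g(a) = C1*exp(6*a/7) - 7*a^2/36 - 49*a/108 + 1169/648


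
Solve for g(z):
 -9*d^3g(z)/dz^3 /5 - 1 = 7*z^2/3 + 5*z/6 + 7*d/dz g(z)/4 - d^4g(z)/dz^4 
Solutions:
 g(z) = C1 + C2*exp(z*(-(5*sqrt(45745) + 1091)^(1/3) - 36/(5*sqrt(45745) + 1091)^(1/3) + 12)/20)*sin(sqrt(3)*z*(-(5*sqrt(45745) + 1091)^(1/3) + 36/(5*sqrt(45745) + 1091)^(1/3))/20) + C3*exp(z*(-(5*sqrt(45745) + 1091)^(1/3) - 36/(5*sqrt(45745) + 1091)^(1/3) + 12)/20)*cos(sqrt(3)*z*(-(5*sqrt(45745) + 1091)^(1/3) + 36/(5*sqrt(45745) + 1091)^(1/3))/20) + C4*exp(z*(36/(5*sqrt(45745) + 1091)^(1/3) + 6 + (5*sqrt(45745) + 1091)^(1/3))/10) - 4*z^3/9 - 5*z^2/21 + 76*z/35


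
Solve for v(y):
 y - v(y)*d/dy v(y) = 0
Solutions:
 v(y) = -sqrt(C1 + y^2)
 v(y) = sqrt(C1 + y^2)


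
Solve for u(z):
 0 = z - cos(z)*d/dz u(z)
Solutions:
 u(z) = C1 + Integral(z/cos(z), z)


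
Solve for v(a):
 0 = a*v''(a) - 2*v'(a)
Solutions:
 v(a) = C1 + C2*a^3


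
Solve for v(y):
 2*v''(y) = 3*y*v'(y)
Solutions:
 v(y) = C1 + C2*erfi(sqrt(3)*y/2)


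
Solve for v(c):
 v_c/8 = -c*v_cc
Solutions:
 v(c) = C1 + C2*c^(7/8)


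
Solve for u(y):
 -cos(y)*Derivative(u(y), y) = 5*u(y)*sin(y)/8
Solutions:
 u(y) = C1*cos(y)^(5/8)


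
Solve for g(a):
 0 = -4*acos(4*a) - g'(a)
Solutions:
 g(a) = C1 - 4*a*acos(4*a) + sqrt(1 - 16*a^2)


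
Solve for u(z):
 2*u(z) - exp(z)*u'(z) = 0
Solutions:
 u(z) = C1*exp(-2*exp(-z))


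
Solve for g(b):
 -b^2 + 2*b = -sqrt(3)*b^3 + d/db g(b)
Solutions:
 g(b) = C1 + sqrt(3)*b^4/4 - b^3/3 + b^2


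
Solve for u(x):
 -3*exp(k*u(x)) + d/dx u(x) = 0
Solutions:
 u(x) = Piecewise((log(-1/(C1*k + 3*k*x))/k, Ne(k, 0)), (nan, True))
 u(x) = Piecewise((C1 + 3*x, Eq(k, 0)), (nan, True))


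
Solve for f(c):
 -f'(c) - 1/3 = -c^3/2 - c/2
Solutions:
 f(c) = C1 + c^4/8 + c^2/4 - c/3


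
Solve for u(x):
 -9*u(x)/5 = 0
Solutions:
 u(x) = 0


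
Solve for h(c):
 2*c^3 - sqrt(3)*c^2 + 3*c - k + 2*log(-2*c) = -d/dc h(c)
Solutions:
 h(c) = C1 - c^4/2 + sqrt(3)*c^3/3 - 3*c^2/2 + c*(k - 2*log(2) + 2) - 2*c*log(-c)


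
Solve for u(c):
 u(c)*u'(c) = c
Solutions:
 u(c) = -sqrt(C1 + c^2)
 u(c) = sqrt(C1 + c^2)


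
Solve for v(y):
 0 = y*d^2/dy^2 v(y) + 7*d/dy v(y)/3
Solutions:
 v(y) = C1 + C2/y^(4/3)


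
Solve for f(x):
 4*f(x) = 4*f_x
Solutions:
 f(x) = C1*exp(x)


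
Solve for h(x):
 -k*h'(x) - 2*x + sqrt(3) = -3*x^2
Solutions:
 h(x) = C1 + x^3/k - x^2/k + sqrt(3)*x/k


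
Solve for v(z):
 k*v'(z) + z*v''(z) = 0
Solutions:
 v(z) = C1 + z^(1 - re(k))*(C2*sin(log(z)*Abs(im(k))) + C3*cos(log(z)*im(k)))


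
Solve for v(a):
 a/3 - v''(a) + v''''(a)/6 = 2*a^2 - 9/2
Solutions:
 v(a) = C1 + C2*a + C3*exp(-sqrt(6)*a) + C4*exp(sqrt(6)*a) - a^4/6 + a^3/18 + 23*a^2/12


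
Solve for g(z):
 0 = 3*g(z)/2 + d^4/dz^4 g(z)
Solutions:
 g(z) = (C1*sin(6^(1/4)*z/2) + C2*cos(6^(1/4)*z/2))*exp(-6^(1/4)*z/2) + (C3*sin(6^(1/4)*z/2) + C4*cos(6^(1/4)*z/2))*exp(6^(1/4)*z/2)


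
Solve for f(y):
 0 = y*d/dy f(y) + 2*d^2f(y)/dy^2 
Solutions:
 f(y) = C1 + C2*erf(y/2)


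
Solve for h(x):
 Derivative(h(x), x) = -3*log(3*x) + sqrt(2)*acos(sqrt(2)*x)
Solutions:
 h(x) = C1 - 3*x*log(x) - 3*x*log(3) + 3*x + sqrt(2)*(x*acos(sqrt(2)*x) - sqrt(2)*sqrt(1 - 2*x^2)/2)


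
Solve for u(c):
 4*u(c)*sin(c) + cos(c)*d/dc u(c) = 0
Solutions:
 u(c) = C1*cos(c)^4


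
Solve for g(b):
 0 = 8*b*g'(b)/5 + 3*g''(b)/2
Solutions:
 g(b) = C1 + C2*erf(2*sqrt(30)*b/15)


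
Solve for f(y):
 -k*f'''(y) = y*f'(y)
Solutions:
 f(y) = C1 + Integral(C2*airyai(y*(-1/k)^(1/3)) + C3*airybi(y*(-1/k)^(1/3)), y)


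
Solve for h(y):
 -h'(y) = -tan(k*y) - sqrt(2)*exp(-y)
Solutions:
 h(y) = C1 - Piecewise((sqrt(2)*exp(-y) - log(tan(k*y)^2 + 1)/(2*k), Ne(k, 0)), (sqrt(2)*exp(-y), True))


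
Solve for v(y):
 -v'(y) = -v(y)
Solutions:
 v(y) = C1*exp(y)


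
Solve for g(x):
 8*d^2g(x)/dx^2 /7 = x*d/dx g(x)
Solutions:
 g(x) = C1 + C2*erfi(sqrt(7)*x/4)


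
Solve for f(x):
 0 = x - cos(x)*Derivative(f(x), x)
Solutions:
 f(x) = C1 + Integral(x/cos(x), x)


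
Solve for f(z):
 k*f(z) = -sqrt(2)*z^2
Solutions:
 f(z) = -sqrt(2)*z^2/k


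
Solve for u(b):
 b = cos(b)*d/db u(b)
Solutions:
 u(b) = C1 + Integral(b/cos(b), b)


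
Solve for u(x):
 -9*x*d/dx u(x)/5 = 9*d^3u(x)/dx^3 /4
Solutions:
 u(x) = C1 + Integral(C2*airyai(-10^(2/3)*x/5) + C3*airybi(-10^(2/3)*x/5), x)


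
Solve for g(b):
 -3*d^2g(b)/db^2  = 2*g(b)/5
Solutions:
 g(b) = C1*sin(sqrt(30)*b/15) + C2*cos(sqrt(30)*b/15)


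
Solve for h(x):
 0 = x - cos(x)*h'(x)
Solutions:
 h(x) = C1 + Integral(x/cos(x), x)


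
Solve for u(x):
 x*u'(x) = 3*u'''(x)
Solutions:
 u(x) = C1 + Integral(C2*airyai(3^(2/3)*x/3) + C3*airybi(3^(2/3)*x/3), x)


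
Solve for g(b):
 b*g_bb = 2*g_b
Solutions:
 g(b) = C1 + C2*b^3


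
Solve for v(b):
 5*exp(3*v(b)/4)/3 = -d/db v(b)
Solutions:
 v(b) = 4*log(1/(C1 + 5*b))/3 + 8*log(2)/3
 v(b) = 4*log(2^(2/3)*(-1 - sqrt(3)*I)*(1/(C1 + 5*b))^(1/3)/2)
 v(b) = 4*log(2^(2/3)*(-1 + sqrt(3)*I)*(1/(C1 + 5*b))^(1/3)/2)


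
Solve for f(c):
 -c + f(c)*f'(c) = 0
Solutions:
 f(c) = -sqrt(C1 + c^2)
 f(c) = sqrt(C1 + c^2)


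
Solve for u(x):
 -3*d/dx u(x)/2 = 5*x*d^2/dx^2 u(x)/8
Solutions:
 u(x) = C1 + C2/x^(7/5)


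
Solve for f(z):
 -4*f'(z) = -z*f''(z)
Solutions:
 f(z) = C1 + C2*z^5


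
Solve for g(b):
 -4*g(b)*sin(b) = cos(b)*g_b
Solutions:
 g(b) = C1*cos(b)^4


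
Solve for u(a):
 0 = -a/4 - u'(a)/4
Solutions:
 u(a) = C1 - a^2/2


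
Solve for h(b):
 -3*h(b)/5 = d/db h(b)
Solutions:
 h(b) = C1*exp(-3*b/5)


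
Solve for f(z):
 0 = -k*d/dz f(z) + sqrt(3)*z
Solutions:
 f(z) = C1 + sqrt(3)*z^2/(2*k)


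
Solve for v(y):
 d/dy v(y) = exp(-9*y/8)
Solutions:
 v(y) = C1 - 8*exp(-9*y/8)/9


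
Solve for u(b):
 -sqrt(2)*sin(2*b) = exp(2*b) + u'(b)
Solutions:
 u(b) = C1 - exp(2*b)/2 + sqrt(2)*cos(2*b)/2


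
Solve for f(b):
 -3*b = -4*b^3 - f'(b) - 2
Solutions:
 f(b) = C1 - b^4 + 3*b^2/2 - 2*b


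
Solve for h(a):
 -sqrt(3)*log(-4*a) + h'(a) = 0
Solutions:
 h(a) = C1 + sqrt(3)*a*log(-a) + sqrt(3)*a*(-1 + 2*log(2))


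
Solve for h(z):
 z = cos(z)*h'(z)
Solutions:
 h(z) = C1 + Integral(z/cos(z), z)


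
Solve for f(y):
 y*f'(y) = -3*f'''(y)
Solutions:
 f(y) = C1 + Integral(C2*airyai(-3^(2/3)*y/3) + C3*airybi(-3^(2/3)*y/3), y)


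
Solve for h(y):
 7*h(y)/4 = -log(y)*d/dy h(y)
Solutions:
 h(y) = C1*exp(-7*li(y)/4)


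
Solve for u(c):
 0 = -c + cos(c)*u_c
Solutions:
 u(c) = C1 + Integral(c/cos(c), c)


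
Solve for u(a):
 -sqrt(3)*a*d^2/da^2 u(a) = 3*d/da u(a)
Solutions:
 u(a) = C1 + C2*a^(1 - sqrt(3))


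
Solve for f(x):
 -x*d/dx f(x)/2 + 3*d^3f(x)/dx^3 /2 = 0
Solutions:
 f(x) = C1 + Integral(C2*airyai(3^(2/3)*x/3) + C3*airybi(3^(2/3)*x/3), x)


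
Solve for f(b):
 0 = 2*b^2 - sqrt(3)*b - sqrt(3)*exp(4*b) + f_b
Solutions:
 f(b) = C1 - 2*b^3/3 + sqrt(3)*b^2/2 + sqrt(3)*exp(4*b)/4


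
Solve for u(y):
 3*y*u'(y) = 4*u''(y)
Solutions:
 u(y) = C1 + C2*erfi(sqrt(6)*y/4)


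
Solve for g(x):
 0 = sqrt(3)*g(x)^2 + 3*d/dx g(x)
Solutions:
 g(x) = 3/(C1 + sqrt(3)*x)


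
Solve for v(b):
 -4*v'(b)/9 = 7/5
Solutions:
 v(b) = C1 - 63*b/20


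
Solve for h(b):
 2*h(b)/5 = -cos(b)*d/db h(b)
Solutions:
 h(b) = C1*(sin(b) - 1)^(1/5)/(sin(b) + 1)^(1/5)


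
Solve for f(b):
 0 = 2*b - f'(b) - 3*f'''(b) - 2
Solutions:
 f(b) = C1 + C2*sin(sqrt(3)*b/3) + C3*cos(sqrt(3)*b/3) + b^2 - 2*b


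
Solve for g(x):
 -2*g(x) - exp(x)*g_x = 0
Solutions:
 g(x) = C1*exp(2*exp(-x))


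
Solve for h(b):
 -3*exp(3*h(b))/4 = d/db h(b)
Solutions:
 h(b) = log(1/(C1 + 9*b))/3 + 2*log(2)/3
 h(b) = log((-6^(2/3) - 3*2^(2/3)*3^(1/6)*I)*(1/(C1 + 3*b))^(1/3)/6)
 h(b) = log((-6^(2/3) + 3*2^(2/3)*3^(1/6)*I)*(1/(C1 + 3*b))^(1/3)/6)


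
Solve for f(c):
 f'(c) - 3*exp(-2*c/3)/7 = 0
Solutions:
 f(c) = C1 - 9*exp(-2*c/3)/14


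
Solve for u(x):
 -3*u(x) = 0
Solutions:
 u(x) = 0


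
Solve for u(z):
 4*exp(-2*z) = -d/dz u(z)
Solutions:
 u(z) = C1 + 2*exp(-2*z)


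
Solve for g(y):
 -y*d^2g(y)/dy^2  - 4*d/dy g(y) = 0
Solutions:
 g(y) = C1 + C2/y^3


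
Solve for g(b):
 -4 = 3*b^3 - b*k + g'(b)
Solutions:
 g(b) = C1 - 3*b^4/4 + b^2*k/2 - 4*b


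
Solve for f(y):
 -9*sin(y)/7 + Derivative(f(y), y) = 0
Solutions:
 f(y) = C1 - 9*cos(y)/7


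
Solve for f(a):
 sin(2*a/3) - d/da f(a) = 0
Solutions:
 f(a) = C1 - 3*cos(2*a/3)/2


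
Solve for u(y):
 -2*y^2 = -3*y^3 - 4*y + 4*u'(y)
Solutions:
 u(y) = C1 + 3*y^4/16 - y^3/6 + y^2/2


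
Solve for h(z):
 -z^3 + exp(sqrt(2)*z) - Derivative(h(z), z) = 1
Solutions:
 h(z) = C1 - z^4/4 - z + sqrt(2)*exp(sqrt(2)*z)/2


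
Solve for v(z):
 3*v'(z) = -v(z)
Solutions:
 v(z) = C1*exp(-z/3)


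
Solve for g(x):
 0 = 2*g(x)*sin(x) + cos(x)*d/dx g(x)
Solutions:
 g(x) = C1*cos(x)^2


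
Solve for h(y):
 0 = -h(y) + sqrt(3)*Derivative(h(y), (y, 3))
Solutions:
 h(y) = C3*exp(3^(5/6)*y/3) + (C1*sin(3^(1/3)*y/2) + C2*cos(3^(1/3)*y/2))*exp(-3^(5/6)*y/6)


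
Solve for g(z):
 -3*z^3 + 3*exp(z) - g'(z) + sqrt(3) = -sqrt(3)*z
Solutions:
 g(z) = C1 - 3*z^4/4 + sqrt(3)*z^2/2 + sqrt(3)*z + 3*exp(z)


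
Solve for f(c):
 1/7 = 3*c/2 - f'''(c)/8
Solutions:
 f(c) = C1 + C2*c + C3*c^2 + c^4/2 - 4*c^3/21


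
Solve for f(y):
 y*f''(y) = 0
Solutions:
 f(y) = C1 + C2*y


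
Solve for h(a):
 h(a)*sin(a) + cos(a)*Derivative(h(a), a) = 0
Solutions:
 h(a) = C1*cos(a)


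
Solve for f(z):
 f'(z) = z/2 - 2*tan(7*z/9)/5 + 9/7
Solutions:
 f(z) = C1 + z^2/4 + 9*z/7 + 18*log(cos(7*z/9))/35


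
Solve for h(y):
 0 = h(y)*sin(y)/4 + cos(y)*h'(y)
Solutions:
 h(y) = C1*cos(y)^(1/4)


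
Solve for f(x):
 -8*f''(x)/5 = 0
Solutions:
 f(x) = C1 + C2*x


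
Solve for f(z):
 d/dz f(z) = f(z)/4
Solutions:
 f(z) = C1*exp(z/4)


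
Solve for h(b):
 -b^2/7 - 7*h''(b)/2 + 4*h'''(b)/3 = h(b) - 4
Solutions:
 h(b) = C1*exp(b*(-(8*sqrt(2634) + 535)^(1/3) - 49/(8*sqrt(2634) + 535)^(1/3) + 14)/16)*sin(sqrt(3)*b*(-(8*sqrt(2634) + 535)^(1/3) + 49/(8*sqrt(2634) + 535)^(1/3))/16) + C2*exp(b*(-(8*sqrt(2634) + 535)^(1/3) - 49/(8*sqrt(2634) + 535)^(1/3) + 14)/16)*cos(sqrt(3)*b*(-(8*sqrt(2634) + 535)^(1/3) + 49/(8*sqrt(2634) + 535)^(1/3))/16) + C3*exp(b*(49/(8*sqrt(2634) + 535)^(1/3) + 7 + (8*sqrt(2634) + 535)^(1/3))/8) - b^2/7 + 5


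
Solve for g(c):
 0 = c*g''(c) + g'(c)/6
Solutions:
 g(c) = C1 + C2*c^(5/6)


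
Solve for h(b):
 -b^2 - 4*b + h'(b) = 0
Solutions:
 h(b) = C1 + b^3/3 + 2*b^2


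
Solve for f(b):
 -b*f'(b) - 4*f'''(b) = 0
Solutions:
 f(b) = C1 + Integral(C2*airyai(-2^(1/3)*b/2) + C3*airybi(-2^(1/3)*b/2), b)


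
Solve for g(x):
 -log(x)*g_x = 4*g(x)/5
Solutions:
 g(x) = C1*exp(-4*li(x)/5)


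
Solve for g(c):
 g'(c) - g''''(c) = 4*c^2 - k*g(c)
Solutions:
 g(c) = C1*exp(c*Piecewise((-sqrt(-(-1)^(1/3))/2 - sqrt(-2/sqrt(-(-1)^(1/3)) + (-1)^(1/3))/2, Eq(k, 0)), (-sqrt(-2*k/(3*(sqrt(k^3/27 + 1/256) + 1/16)^(1/3)) + 2*(sqrt(k^3/27 + 1/256) + 1/16)^(1/3))/2 - sqrt(2*k/(3*(sqrt(k^3/27 + 1/256) + 1/16)^(1/3)) - 2*(sqrt(k^3/27 + 1/256) + 1/16)^(1/3) - 2/sqrt(-2*k/(3*(sqrt(k^3/27 + 1/256) + 1/16)^(1/3)) + 2*(sqrt(k^3/27 + 1/256) + 1/16)^(1/3)))/2, True))) + C2*exp(c*Piecewise((sqrt(-(-1)^(1/3))/2 + sqrt((-1)^(1/3) + 2/sqrt(-(-1)^(1/3)))/2, Eq(k, 0)), (sqrt(-2*k/(3*(sqrt(k^3/27 + 1/256) + 1/16)^(1/3)) + 2*(sqrt(k^3/27 + 1/256) + 1/16)^(1/3))/2 + sqrt(2*k/(3*(sqrt(k^3/27 + 1/256) + 1/16)^(1/3)) - 2*(sqrt(k^3/27 + 1/256) + 1/16)^(1/3) + 2/sqrt(-2*k/(3*(sqrt(k^3/27 + 1/256) + 1/16)^(1/3)) + 2*(sqrt(k^3/27 + 1/256) + 1/16)^(1/3)))/2, True))) + C3*exp(c*Piecewise((-sqrt((-1)^(1/3) + 2/sqrt(-(-1)^(1/3)))/2 + sqrt(-(-1)^(1/3))/2, Eq(k, 0)), (sqrt(-2*k/(3*(sqrt(k^3/27 + 1/256) + 1/16)^(1/3)) + 2*(sqrt(k^3/27 + 1/256) + 1/16)^(1/3))/2 - sqrt(2*k/(3*(sqrt(k^3/27 + 1/256) + 1/16)^(1/3)) - 2*(sqrt(k^3/27 + 1/256) + 1/16)^(1/3) + 2/sqrt(-2*k/(3*(sqrt(k^3/27 + 1/256) + 1/16)^(1/3)) + 2*(sqrt(k^3/27 + 1/256) + 1/16)^(1/3)))/2, True))) + C4*exp(c*Piecewise((sqrt(-2/sqrt(-(-1)^(1/3)) + (-1)^(1/3))/2 - sqrt(-(-1)^(1/3))/2, Eq(k, 0)), (-sqrt(-2*k/(3*(sqrt(k^3/27 + 1/256) + 1/16)^(1/3)) + 2*(sqrt(k^3/27 + 1/256) + 1/16)^(1/3))/2 + sqrt(2*k/(3*(sqrt(k^3/27 + 1/256) + 1/16)^(1/3)) - 2*(sqrt(k^3/27 + 1/256) + 1/16)^(1/3) - 2/sqrt(-2*k/(3*(sqrt(k^3/27 + 1/256) + 1/16)^(1/3)) + 2*(sqrt(k^3/27 + 1/256) + 1/16)^(1/3)))/2, True))) + 4*c^2/k - 8*c/k^2 + 8/k^3


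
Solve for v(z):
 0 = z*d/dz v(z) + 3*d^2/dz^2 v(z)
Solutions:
 v(z) = C1 + C2*erf(sqrt(6)*z/6)


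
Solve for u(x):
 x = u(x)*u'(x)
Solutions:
 u(x) = -sqrt(C1 + x^2)
 u(x) = sqrt(C1 + x^2)


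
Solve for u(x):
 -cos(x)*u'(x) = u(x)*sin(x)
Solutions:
 u(x) = C1*cos(x)


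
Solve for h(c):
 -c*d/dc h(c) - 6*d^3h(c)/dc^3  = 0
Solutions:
 h(c) = C1 + Integral(C2*airyai(-6^(2/3)*c/6) + C3*airybi(-6^(2/3)*c/6), c)


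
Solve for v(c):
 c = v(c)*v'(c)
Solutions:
 v(c) = -sqrt(C1 + c^2)
 v(c) = sqrt(C1 + c^2)


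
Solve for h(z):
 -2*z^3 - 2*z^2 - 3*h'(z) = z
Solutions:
 h(z) = C1 - z^4/6 - 2*z^3/9 - z^2/6


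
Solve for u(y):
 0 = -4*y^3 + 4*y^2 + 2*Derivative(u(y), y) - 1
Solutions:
 u(y) = C1 + y^4/2 - 2*y^3/3 + y/2


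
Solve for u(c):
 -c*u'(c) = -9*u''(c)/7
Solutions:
 u(c) = C1 + C2*erfi(sqrt(14)*c/6)


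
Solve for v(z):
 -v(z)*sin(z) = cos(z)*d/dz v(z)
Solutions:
 v(z) = C1*cos(z)


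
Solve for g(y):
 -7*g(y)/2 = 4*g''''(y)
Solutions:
 g(y) = (C1*sin(2^(3/4)*7^(1/4)*y/4) + C2*cos(2^(3/4)*7^(1/4)*y/4))*exp(-2^(3/4)*7^(1/4)*y/4) + (C3*sin(2^(3/4)*7^(1/4)*y/4) + C4*cos(2^(3/4)*7^(1/4)*y/4))*exp(2^(3/4)*7^(1/4)*y/4)


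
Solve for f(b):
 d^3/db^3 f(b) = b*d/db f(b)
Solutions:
 f(b) = C1 + Integral(C2*airyai(b) + C3*airybi(b), b)


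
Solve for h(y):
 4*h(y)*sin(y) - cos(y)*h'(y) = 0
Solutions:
 h(y) = C1/cos(y)^4


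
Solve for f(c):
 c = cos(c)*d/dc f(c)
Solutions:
 f(c) = C1 + Integral(c/cos(c), c)


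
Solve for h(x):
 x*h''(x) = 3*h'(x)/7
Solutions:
 h(x) = C1 + C2*x^(10/7)


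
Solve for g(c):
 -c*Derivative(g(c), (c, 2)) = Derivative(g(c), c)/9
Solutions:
 g(c) = C1 + C2*c^(8/9)


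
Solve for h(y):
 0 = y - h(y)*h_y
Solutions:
 h(y) = -sqrt(C1 + y^2)
 h(y) = sqrt(C1 + y^2)


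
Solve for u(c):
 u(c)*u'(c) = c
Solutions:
 u(c) = -sqrt(C1 + c^2)
 u(c) = sqrt(C1 + c^2)


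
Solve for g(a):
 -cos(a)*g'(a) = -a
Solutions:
 g(a) = C1 + Integral(a/cos(a), a)


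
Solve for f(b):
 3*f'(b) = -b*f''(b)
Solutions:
 f(b) = C1 + C2/b^2


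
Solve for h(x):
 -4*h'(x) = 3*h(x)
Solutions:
 h(x) = C1*exp(-3*x/4)


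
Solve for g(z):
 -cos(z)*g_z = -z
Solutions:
 g(z) = C1 + Integral(z/cos(z), z)


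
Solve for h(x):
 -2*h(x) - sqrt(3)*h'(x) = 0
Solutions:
 h(x) = C1*exp(-2*sqrt(3)*x/3)


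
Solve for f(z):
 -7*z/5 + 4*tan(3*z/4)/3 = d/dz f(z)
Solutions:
 f(z) = C1 - 7*z^2/10 - 16*log(cos(3*z/4))/9


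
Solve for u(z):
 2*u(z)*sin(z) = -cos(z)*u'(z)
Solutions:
 u(z) = C1*cos(z)^2


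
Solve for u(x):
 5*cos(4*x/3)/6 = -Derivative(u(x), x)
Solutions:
 u(x) = C1 - 5*sin(4*x/3)/8


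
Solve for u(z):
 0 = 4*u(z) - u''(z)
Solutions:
 u(z) = C1*exp(-2*z) + C2*exp(2*z)


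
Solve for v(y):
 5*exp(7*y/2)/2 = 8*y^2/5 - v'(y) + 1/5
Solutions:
 v(y) = C1 + 8*y^3/15 + y/5 - 5*exp(7*y/2)/7


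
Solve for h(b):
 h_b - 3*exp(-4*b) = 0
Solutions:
 h(b) = C1 - 3*exp(-4*b)/4


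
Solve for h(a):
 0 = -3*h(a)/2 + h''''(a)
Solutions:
 h(a) = C1*exp(-2^(3/4)*3^(1/4)*a/2) + C2*exp(2^(3/4)*3^(1/4)*a/2) + C3*sin(2^(3/4)*3^(1/4)*a/2) + C4*cos(2^(3/4)*3^(1/4)*a/2)


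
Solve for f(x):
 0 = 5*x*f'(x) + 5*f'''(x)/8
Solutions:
 f(x) = C1 + Integral(C2*airyai(-2*x) + C3*airybi(-2*x), x)


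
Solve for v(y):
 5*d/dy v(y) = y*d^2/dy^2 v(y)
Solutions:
 v(y) = C1 + C2*y^6


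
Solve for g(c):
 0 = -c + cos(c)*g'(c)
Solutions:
 g(c) = C1 + Integral(c/cos(c), c)


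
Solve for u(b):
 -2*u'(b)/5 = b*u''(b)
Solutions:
 u(b) = C1 + C2*b^(3/5)


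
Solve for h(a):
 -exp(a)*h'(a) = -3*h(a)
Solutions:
 h(a) = C1*exp(-3*exp(-a))


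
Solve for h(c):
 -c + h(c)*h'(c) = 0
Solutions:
 h(c) = -sqrt(C1 + c^2)
 h(c) = sqrt(C1 + c^2)


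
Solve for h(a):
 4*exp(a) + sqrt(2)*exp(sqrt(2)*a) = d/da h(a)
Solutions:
 h(a) = C1 + 4*exp(a) + exp(sqrt(2)*a)


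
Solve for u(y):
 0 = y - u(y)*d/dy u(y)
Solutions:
 u(y) = -sqrt(C1 + y^2)
 u(y) = sqrt(C1 + y^2)


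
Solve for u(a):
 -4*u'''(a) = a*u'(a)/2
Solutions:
 u(a) = C1 + Integral(C2*airyai(-a/2) + C3*airybi(-a/2), a)


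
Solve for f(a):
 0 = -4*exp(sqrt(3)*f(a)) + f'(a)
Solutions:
 f(a) = sqrt(3)*(2*log(-1/(C1 + 4*a)) - log(3))/6


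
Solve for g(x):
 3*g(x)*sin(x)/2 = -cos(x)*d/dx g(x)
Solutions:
 g(x) = C1*cos(x)^(3/2)


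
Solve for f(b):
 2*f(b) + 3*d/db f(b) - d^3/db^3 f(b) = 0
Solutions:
 f(b) = C3*exp(2*b) + (C1 + C2*b)*exp(-b)


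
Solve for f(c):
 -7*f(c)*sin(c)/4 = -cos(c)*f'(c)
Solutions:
 f(c) = C1/cos(c)^(7/4)


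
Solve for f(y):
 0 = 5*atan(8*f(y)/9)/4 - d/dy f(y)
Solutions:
 Integral(1/atan(8*_y/9), (_y, f(y))) = C1 + 5*y/4


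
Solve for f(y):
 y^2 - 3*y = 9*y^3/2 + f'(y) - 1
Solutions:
 f(y) = C1 - 9*y^4/8 + y^3/3 - 3*y^2/2 + y


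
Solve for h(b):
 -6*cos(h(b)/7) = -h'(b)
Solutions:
 -6*b - 7*log(sin(h(b)/7) - 1)/2 + 7*log(sin(h(b)/7) + 1)/2 = C1


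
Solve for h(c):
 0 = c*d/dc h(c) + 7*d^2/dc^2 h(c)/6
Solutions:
 h(c) = C1 + C2*erf(sqrt(21)*c/7)


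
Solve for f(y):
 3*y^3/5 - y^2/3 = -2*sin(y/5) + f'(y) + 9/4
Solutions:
 f(y) = C1 + 3*y^4/20 - y^3/9 - 9*y/4 - 10*cos(y/5)


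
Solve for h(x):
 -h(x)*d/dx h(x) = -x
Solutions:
 h(x) = -sqrt(C1 + x^2)
 h(x) = sqrt(C1 + x^2)


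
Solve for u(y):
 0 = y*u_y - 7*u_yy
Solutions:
 u(y) = C1 + C2*erfi(sqrt(14)*y/14)


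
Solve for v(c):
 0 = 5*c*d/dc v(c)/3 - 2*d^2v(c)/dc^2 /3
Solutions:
 v(c) = C1 + C2*erfi(sqrt(5)*c/2)


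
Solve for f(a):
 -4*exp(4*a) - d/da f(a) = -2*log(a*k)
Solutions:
 f(a) = C1 + 2*a*log(a*k) - 2*a - exp(4*a)


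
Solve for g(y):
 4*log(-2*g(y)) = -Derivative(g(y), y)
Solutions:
 Integral(1/(log(-_y) + log(2)), (_y, g(y)))/4 = C1 - y


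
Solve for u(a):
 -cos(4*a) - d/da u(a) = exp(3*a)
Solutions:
 u(a) = C1 - exp(3*a)/3 - sin(4*a)/4


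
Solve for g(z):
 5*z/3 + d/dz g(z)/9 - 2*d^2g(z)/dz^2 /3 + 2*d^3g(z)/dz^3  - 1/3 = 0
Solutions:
 g(z) = C1 - 15*z^2/2 - 87*z + (C2*sin(z/6) + C3*cos(z/6))*exp(z/6)


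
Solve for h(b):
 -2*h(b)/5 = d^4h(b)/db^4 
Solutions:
 h(b) = (C1*sin(10^(3/4)*b/10) + C2*cos(10^(3/4)*b/10))*exp(-10^(3/4)*b/10) + (C3*sin(10^(3/4)*b/10) + C4*cos(10^(3/4)*b/10))*exp(10^(3/4)*b/10)


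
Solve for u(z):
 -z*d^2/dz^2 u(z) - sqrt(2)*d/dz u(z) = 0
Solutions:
 u(z) = C1 + C2*z^(1 - sqrt(2))


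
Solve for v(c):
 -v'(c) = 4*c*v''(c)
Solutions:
 v(c) = C1 + C2*c^(3/4)


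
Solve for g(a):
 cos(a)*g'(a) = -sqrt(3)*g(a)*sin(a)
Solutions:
 g(a) = C1*cos(a)^(sqrt(3))


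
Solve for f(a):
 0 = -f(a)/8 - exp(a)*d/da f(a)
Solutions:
 f(a) = C1*exp(exp(-a)/8)


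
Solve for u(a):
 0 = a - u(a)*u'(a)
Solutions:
 u(a) = -sqrt(C1 + a^2)
 u(a) = sqrt(C1 + a^2)


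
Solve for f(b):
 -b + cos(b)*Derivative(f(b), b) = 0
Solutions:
 f(b) = C1 + Integral(b/cos(b), b)


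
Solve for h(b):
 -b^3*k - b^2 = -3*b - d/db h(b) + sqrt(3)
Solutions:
 h(b) = C1 + b^4*k/4 + b^3/3 - 3*b^2/2 + sqrt(3)*b


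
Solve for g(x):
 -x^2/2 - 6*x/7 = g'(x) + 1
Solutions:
 g(x) = C1 - x^3/6 - 3*x^2/7 - x


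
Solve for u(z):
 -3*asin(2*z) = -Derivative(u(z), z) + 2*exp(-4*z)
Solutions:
 u(z) = C1 + 3*z*asin(2*z) + 3*sqrt(1 - 4*z^2)/2 - exp(-4*z)/2


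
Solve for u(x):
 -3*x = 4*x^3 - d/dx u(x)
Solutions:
 u(x) = C1 + x^4 + 3*x^2/2


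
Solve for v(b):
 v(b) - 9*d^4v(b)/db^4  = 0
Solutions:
 v(b) = C1*exp(-sqrt(3)*b/3) + C2*exp(sqrt(3)*b/3) + C3*sin(sqrt(3)*b/3) + C4*cos(sqrt(3)*b/3)


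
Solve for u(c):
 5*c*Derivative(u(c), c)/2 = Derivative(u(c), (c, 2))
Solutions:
 u(c) = C1 + C2*erfi(sqrt(5)*c/2)


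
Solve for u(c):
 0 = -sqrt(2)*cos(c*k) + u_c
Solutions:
 u(c) = C1 + sqrt(2)*sin(c*k)/k


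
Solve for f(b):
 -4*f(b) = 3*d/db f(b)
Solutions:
 f(b) = C1*exp(-4*b/3)


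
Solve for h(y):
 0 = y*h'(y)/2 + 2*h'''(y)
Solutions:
 h(y) = C1 + Integral(C2*airyai(-2^(1/3)*y/2) + C3*airybi(-2^(1/3)*y/2), y)


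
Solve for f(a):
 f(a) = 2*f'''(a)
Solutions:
 f(a) = C3*exp(2^(2/3)*a/2) + (C1*sin(2^(2/3)*sqrt(3)*a/4) + C2*cos(2^(2/3)*sqrt(3)*a/4))*exp(-2^(2/3)*a/4)


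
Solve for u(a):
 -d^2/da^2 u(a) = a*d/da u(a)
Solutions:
 u(a) = C1 + C2*erf(sqrt(2)*a/2)


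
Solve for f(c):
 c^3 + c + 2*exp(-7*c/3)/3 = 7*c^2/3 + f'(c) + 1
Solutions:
 f(c) = C1 + c^4/4 - 7*c^3/9 + c^2/2 - c - 2*exp(-7*c/3)/7


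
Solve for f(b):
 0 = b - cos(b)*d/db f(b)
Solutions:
 f(b) = C1 + Integral(b/cos(b), b)


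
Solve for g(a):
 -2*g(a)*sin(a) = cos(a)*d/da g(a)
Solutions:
 g(a) = C1*cos(a)^2


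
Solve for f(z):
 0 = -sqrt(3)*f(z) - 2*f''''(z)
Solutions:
 f(z) = (C1*sin(2^(1/4)*3^(1/8)*z/2) + C2*cos(2^(1/4)*3^(1/8)*z/2))*exp(-2^(1/4)*3^(1/8)*z/2) + (C3*sin(2^(1/4)*3^(1/8)*z/2) + C4*cos(2^(1/4)*3^(1/8)*z/2))*exp(2^(1/4)*3^(1/8)*z/2)


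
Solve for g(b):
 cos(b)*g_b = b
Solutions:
 g(b) = C1 + Integral(b/cos(b), b)


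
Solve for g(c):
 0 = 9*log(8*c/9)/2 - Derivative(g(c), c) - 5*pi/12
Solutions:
 g(c) = C1 + 9*c*log(c)/2 - 9*c*log(3) - 9*c/2 - 5*pi*c/12 + 27*c*log(2)/2


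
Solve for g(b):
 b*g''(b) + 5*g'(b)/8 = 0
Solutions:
 g(b) = C1 + C2*b^(3/8)


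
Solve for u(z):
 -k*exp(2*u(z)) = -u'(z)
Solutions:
 u(z) = log(-sqrt(-1/(C1 + k*z))) - log(2)/2
 u(z) = log(-1/(C1 + k*z))/2 - log(2)/2


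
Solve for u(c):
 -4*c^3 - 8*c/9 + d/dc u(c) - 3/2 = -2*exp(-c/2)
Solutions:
 u(c) = C1 + c^4 + 4*c^2/9 + 3*c/2 + 4*exp(-c/2)


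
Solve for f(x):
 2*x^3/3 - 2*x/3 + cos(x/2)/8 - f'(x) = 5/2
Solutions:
 f(x) = C1 + x^4/6 - x^2/3 - 5*x/2 + sin(x/2)/4


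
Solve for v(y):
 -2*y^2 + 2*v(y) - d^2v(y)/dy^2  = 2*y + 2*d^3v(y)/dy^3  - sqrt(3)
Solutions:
 v(y) = C1*exp(-y*((6*sqrt(318) + 107)^(-1/3) + 2 + (6*sqrt(318) + 107)^(1/3))/12)*sin(sqrt(3)*y*(-(6*sqrt(318) + 107)^(1/3) + (6*sqrt(318) + 107)^(-1/3))/12) + C2*exp(-y*((6*sqrt(318) + 107)^(-1/3) + 2 + (6*sqrt(318) + 107)^(1/3))/12)*cos(sqrt(3)*y*(-(6*sqrt(318) + 107)^(1/3) + (6*sqrt(318) + 107)^(-1/3))/12) + C3*exp(y*(-1 + (6*sqrt(318) + 107)^(-1/3) + (6*sqrt(318) + 107)^(1/3))/6) + y^2 + y - sqrt(3)/2 + 1


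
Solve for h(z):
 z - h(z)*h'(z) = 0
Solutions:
 h(z) = -sqrt(C1 + z^2)
 h(z) = sqrt(C1 + z^2)


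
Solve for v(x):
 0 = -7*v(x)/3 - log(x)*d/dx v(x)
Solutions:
 v(x) = C1*exp(-7*li(x)/3)


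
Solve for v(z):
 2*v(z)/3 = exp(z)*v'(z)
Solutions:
 v(z) = C1*exp(-2*exp(-z)/3)


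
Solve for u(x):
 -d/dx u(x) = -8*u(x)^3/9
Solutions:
 u(x) = -3*sqrt(2)*sqrt(-1/(C1 + 8*x))/2
 u(x) = 3*sqrt(2)*sqrt(-1/(C1 + 8*x))/2


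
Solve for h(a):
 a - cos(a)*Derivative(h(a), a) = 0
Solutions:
 h(a) = C1 + Integral(a/cos(a), a)


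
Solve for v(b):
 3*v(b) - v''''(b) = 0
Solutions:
 v(b) = C1*exp(-3^(1/4)*b) + C2*exp(3^(1/4)*b) + C3*sin(3^(1/4)*b) + C4*cos(3^(1/4)*b)


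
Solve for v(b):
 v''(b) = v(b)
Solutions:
 v(b) = C1*exp(-b) + C2*exp(b)


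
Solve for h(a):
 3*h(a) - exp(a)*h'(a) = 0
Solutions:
 h(a) = C1*exp(-3*exp(-a))


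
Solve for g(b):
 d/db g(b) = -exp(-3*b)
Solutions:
 g(b) = C1 + exp(-3*b)/3


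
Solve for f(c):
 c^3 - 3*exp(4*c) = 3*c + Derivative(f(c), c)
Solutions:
 f(c) = C1 + c^4/4 - 3*c^2/2 - 3*exp(4*c)/4


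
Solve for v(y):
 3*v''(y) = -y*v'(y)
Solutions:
 v(y) = C1 + C2*erf(sqrt(6)*y/6)


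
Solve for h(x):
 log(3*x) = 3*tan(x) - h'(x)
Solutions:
 h(x) = C1 - x*log(x) - x*log(3) + x - 3*log(cos(x))


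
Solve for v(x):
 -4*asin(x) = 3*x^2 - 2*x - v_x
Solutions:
 v(x) = C1 + x^3 - x^2 + 4*x*asin(x) + 4*sqrt(1 - x^2)


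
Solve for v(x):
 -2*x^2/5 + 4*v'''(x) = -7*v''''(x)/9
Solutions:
 v(x) = C1 + C2*x + C3*x^2 + C4*exp(-36*x/7) + x^5/600 - 7*x^4/4320 + 49*x^3/38880


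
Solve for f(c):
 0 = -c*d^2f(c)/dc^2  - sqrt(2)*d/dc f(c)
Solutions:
 f(c) = C1 + C2*c^(1 - sqrt(2))


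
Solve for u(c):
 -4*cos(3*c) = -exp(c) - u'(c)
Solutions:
 u(c) = C1 - exp(c) + 4*sin(3*c)/3


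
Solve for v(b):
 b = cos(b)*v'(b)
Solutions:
 v(b) = C1 + Integral(b/cos(b), b)


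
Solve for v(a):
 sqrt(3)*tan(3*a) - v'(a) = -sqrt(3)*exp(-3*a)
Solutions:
 v(a) = C1 + sqrt(3)*log(tan(3*a)^2 + 1)/6 - sqrt(3)*exp(-3*a)/3


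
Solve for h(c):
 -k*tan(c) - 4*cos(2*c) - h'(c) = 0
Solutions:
 h(c) = C1 + k*log(cos(c)) - 2*sin(2*c)


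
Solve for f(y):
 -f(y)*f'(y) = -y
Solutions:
 f(y) = -sqrt(C1 + y^2)
 f(y) = sqrt(C1 + y^2)


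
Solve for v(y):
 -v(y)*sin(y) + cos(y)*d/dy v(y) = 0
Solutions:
 v(y) = C1/cos(y)


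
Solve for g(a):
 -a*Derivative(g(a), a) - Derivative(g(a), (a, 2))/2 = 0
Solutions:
 g(a) = C1 + C2*erf(a)


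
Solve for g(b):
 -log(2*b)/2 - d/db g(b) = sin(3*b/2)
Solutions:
 g(b) = C1 - b*log(b)/2 - b*log(2)/2 + b/2 + 2*cos(3*b/2)/3


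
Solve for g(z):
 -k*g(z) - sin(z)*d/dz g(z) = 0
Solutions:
 g(z) = C1*exp(k*(-log(cos(z) - 1) + log(cos(z) + 1))/2)


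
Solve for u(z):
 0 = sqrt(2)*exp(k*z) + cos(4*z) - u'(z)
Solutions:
 u(z) = C1 + sin(4*z)/4 + sqrt(2)*exp(k*z)/k


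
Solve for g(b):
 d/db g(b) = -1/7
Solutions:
 g(b) = C1 - b/7


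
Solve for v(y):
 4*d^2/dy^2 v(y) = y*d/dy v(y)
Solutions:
 v(y) = C1 + C2*erfi(sqrt(2)*y/4)


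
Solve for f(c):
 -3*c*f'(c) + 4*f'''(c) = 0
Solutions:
 f(c) = C1 + Integral(C2*airyai(6^(1/3)*c/2) + C3*airybi(6^(1/3)*c/2), c)


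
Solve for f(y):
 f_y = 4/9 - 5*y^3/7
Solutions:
 f(y) = C1 - 5*y^4/28 + 4*y/9


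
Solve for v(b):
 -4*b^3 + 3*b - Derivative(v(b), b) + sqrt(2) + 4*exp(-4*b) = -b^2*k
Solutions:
 v(b) = C1 - b^4 + b^3*k/3 + 3*b^2/2 + sqrt(2)*b - exp(-4*b)


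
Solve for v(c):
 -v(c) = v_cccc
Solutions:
 v(c) = (C1*sin(sqrt(2)*c/2) + C2*cos(sqrt(2)*c/2))*exp(-sqrt(2)*c/2) + (C3*sin(sqrt(2)*c/2) + C4*cos(sqrt(2)*c/2))*exp(sqrt(2)*c/2)


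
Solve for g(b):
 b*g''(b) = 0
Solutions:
 g(b) = C1 + C2*b


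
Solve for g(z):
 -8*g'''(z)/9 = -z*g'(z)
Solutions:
 g(z) = C1 + Integral(C2*airyai(3^(2/3)*z/2) + C3*airybi(3^(2/3)*z/2), z)


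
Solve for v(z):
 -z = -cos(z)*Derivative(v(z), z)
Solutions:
 v(z) = C1 + Integral(z/cos(z), z)


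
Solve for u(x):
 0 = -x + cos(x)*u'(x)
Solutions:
 u(x) = C1 + Integral(x/cos(x), x)


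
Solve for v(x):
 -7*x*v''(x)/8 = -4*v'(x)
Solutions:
 v(x) = C1 + C2*x^(39/7)


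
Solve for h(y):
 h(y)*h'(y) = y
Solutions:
 h(y) = -sqrt(C1 + y^2)
 h(y) = sqrt(C1 + y^2)


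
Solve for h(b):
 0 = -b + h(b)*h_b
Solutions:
 h(b) = -sqrt(C1 + b^2)
 h(b) = sqrt(C1 + b^2)


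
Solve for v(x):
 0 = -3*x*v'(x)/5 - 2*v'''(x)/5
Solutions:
 v(x) = C1 + Integral(C2*airyai(-2^(2/3)*3^(1/3)*x/2) + C3*airybi(-2^(2/3)*3^(1/3)*x/2), x)


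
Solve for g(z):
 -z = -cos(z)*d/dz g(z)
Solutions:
 g(z) = C1 + Integral(z/cos(z), z)


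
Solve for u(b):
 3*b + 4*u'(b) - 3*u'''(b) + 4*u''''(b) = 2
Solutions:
 u(b) = C1 + C2*exp(b*((8*sqrt(15) + 31)^(-1/3) + 2 + (8*sqrt(15) + 31)^(1/3))/8)*sin(sqrt(3)*b*(-(8*sqrt(15) + 31)^(1/3) + (8*sqrt(15) + 31)^(-1/3))/8) + C3*exp(b*((8*sqrt(15) + 31)^(-1/3) + 2 + (8*sqrt(15) + 31)^(1/3))/8)*cos(sqrt(3)*b*(-(8*sqrt(15) + 31)^(1/3) + (8*sqrt(15) + 31)^(-1/3))/8) + C4*exp(b*(-(8*sqrt(15) + 31)^(1/3) - 1/(8*sqrt(15) + 31)^(1/3) + 1)/4) - 3*b^2/8 + b/2


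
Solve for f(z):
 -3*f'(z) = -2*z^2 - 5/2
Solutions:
 f(z) = C1 + 2*z^3/9 + 5*z/6


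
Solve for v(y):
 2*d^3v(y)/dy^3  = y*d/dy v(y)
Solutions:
 v(y) = C1 + Integral(C2*airyai(2^(2/3)*y/2) + C3*airybi(2^(2/3)*y/2), y)


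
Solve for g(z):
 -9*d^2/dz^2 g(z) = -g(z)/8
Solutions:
 g(z) = C1*exp(-sqrt(2)*z/12) + C2*exp(sqrt(2)*z/12)


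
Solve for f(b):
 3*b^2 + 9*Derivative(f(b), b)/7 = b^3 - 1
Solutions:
 f(b) = C1 + 7*b^4/36 - 7*b^3/9 - 7*b/9


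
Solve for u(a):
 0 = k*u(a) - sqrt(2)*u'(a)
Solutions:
 u(a) = C1*exp(sqrt(2)*a*k/2)


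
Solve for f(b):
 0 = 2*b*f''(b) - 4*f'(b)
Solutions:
 f(b) = C1 + C2*b^3


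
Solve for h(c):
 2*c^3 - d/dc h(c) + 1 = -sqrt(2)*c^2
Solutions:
 h(c) = C1 + c^4/2 + sqrt(2)*c^3/3 + c


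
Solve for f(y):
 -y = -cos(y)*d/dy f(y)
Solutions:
 f(y) = C1 + Integral(y/cos(y), y)
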